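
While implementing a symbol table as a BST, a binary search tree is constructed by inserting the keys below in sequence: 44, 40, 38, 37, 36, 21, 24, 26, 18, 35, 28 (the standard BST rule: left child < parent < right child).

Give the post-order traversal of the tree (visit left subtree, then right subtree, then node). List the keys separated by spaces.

44: root
40: left child of 44 (depth 1)
38: left child of 40 (depth 2)
37: left child of 38 (depth 3)
36: left child of 37 (depth 4)
21: left child of 36 (depth 5)
24: right child of 21 (depth 6)
26: right child of 24 (depth 7)
18: left child of 21 (depth 6)
35: right child of 26 (depth 8)
28: left child of 35 (depth 9)

18 28 35 26 24 21 36 37 38 40 44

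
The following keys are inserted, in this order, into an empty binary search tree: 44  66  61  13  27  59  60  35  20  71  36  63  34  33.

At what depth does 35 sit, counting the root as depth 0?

3

Insert 44: tree is empty, so 44 becomes the root.
Insert 66: 66 > 44 → go right. Place as right child of 44.
Insert 61: 61 > 44 → go right; 61 < 66 → go left. Place as left child of 66.
Insert 13: 13 < 44 → go left. Place as left child of 44.
Insert 27: 27 < 44 → go left; 27 > 13 → go right. Place as right child of 13.
Insert 59: 59 > 44 → go right; 59 < 66 → go left; 59 < 61 → go left. Place as left child of 61.
Insert 60: 60 > 44 → go right; 60 < 66 → go left; 60 < 61 → go left; 60 > 59 → go right. Place as right child of 59.
Insert 35: 35 < 44 → go left; 35 > 13 → go right; 35 > 27 → go right. Place as right child of 27.
Insert 20: 20 < 44 → go left; 20 > 13 → go right; 20 < 27 → go left. Place as left child of 27.
Insert 71: 71 > 44 → go right; 71 > 66 → go right. Place as right child of 66.
Insert 36: 36 < 44 → go left; 36 > 13 → go right; 36 > 27 → go right; 36 > 35 → go right. Place as right child of 35.
Insert 63: 63 > 44 → go right; 63 < 66 → go left; 63 > 61 → go right. Place as right child of 61.
Insert 34: 34 < 44 → go left; 34 > 13 → go right; 34 > 27 → go right; 34 < 35 → go left. Place as left child of 35.
Insert 33: 33 < 44 → go left; 33 > 13 → go right; 33 > 27 → go right; 33 < 35 → go left; 33 < 34 → go left. Place as left child of 34.

Path to 35: 44 → 13 → 27 → 35, which is 3 edges.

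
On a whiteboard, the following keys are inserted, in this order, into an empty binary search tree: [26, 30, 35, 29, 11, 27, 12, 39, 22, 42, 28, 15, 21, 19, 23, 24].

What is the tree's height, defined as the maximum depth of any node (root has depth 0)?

Insert 26: tree is empty, so 26 becomes the root.
Insert 30: 30 > 26 → go right. Place as right child of 26.
Insert 35: 35 > 26 → go right; 35 > 30 → go right. Place as right child of 30.
Insert 29: 29 > 26 → go right; 29 < 30 → go left. Place as left child of 30.
Insert 11: 11 < 26 → go left. Place as left child of 26.
Insert 27: 27 > 26 → go right; 27 < 30 → go left; 27 < 29 → go left. Place as left child of 29.
Insert 12: 12 < 26 → go left; 12 > 11 → go right. Place as right child of 11.
Insert 39: 39 > 26 → go right; 39 > 30 → go right; 39 > 35 → go right. Place as right child of 35.
Insert 22: 22 < 26 → go left; 22 > 11 → go right; 22 > 12 → go right. Place as right child of 12.
Insert 42: 42 > 26 → go right; 42 > 30 → go right; 42 > 35 → go right; 42 > 39 → go right. Place as right child of 39.
Insert 28: 28 > 26 → go right; 28 < 30 → go left; 28 < 29 → go left; 28 > 27 → go right. Place as right child of 27.
Insert 15: 15 < 26 → go left; 15 > 11 → go right; 15 > 12 → go right; 15 < 22 → go left. Place as left child of 22.
Insert 21: 21 < 26 → go left; 21 > 11 → go right; 21 > 12 → go right; 21 < 22 → go left; 21 > 15 → go right. Place as right child of 15.
Insert 19: 19 < 26 → go left; 19 > 11 → go right; 19 > 12 → go right; 19 < 22 → go left; 19 > 15 → go right; 19 < 21 → go left. Place as left child of 21.
Insert 23: 23 < 26 → go left; 23 > 11 → go right; 23 > 12 → go right; 23 > 22 → go right. Place as right child of 22.
Insert 24: 24 < 26 → go left; 24 > 11 → go right; 24 > 12 → go right; 24 > 22 → go right; 24 > 23 → go right. Place as right child of 23.

The deepest node is 19 at depth 6.

6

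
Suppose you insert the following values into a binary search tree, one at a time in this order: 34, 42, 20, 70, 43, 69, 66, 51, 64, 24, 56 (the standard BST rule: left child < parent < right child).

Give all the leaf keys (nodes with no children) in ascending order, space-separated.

24 56

34: root
42: right child of 34 (depth 1)
20: left child of 34 (depth 1)
70: right child of 42 (depth 2)
43: left child of 70 (depth 3)
69: right child of 43 (depth 4)
66: left child of 69 (depth 5)
51: left child of 66 (depth 6)
64: right child of 51 (depth 7)
24: right child of 20 (depth 2)
56: left child of 64 (depth 8)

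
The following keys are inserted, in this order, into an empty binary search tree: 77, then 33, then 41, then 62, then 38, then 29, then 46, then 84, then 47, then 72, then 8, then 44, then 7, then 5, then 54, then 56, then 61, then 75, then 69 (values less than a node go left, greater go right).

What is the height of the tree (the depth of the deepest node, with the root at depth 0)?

77: root
33: left child of 77 (depth 1)
41: right child of 33 (depth 2)
62: right child of 41 (depth 3)
38: left child of 41 (depth 3)
29: left child of 33 (depth 2)
46: left child of 62 (depth 4)
84: right child of 77 (depth 1)
47: right child of 46 (depth 5)
72: right child of 62 (depth 4)
8: left child of 29 (depth 3)
44: left child of 46 (depth 5)
7: left child of 8 (depth 4)
5: left child of 7 (depth 5)
54: right child of 47 (depth 6)
56: right child of 54 (depth 7)
61: right child of 56 (depth 8)
75: right child of 72 (depth 5)
69: left child of 72 (depth 5)

The deepest node is 61 at depth 8.

8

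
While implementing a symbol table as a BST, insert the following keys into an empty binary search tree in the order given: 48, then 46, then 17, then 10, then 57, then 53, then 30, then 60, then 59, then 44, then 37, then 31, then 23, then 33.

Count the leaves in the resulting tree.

5

Insert 48: tree is empty, so 48 becomes the root.
Insert 46: 46 < 48 → go left. Place as left child of 48.
Insert 17: 17 < 48 → go left; 17 < 46 → go left. Place as left child of 46.
Insert 10: 10 < 48 → go left; 10 < 46 → go left; 10 < 17 → go left. Place as left child of 17.
Insert 57: 57 > 48 → go right. Place as right child of 48.
Insert 53: 53 > 48 → go right; 53 < 57 → go left. Place as left child of 57.
Insert 30: 30 < 48 → go left; 30 < 46 → go left; 30 > 17 → go right. Place as right child of 17.
Insert 60: 60 > 48 → go right; 60 > 57 → go right. Place as right child of 57.
Insert 59: 59 > 48 → go right; 59 > 57 → go right; 59 < 60 → go left. Place as left child of 60.
Insert 44: 44 < 48 → go left; 44 < 46 → go left; 44 > 17 → go right; 44 > 30 → go right. Place as right child of 30.
Insert 37: 37 < 48 → go left; 37 < 46 → go left; 37 > 17 → go right; 37 > 30 → go right; 37 < 44 → go left. Place as left child of 44.
Insert 31: 31 < 48 → go left; 31 < 46 → go left; 31 > 17 → go right; 31 > 30 → go right; 31 < 44 → go left; 31 < 37 → go left. Place as left child of 37.
Insert 23: 23 < 48 → go left; 23 < 46 → go left; 23 > 17 → go right; 23 < 30 → go left. Place as left child of 30.
Insert 33: 33 < 48 → go left; 33 < 46 → go left; 33 > 17 → go right; 33 > 30 → go right; 33 < 44 → go left; 33 < 37 → go left; 33 > 31 → go right. Place as right child of 31.

Leaves: 10, 23, 33, 53, 59 — 5 in total.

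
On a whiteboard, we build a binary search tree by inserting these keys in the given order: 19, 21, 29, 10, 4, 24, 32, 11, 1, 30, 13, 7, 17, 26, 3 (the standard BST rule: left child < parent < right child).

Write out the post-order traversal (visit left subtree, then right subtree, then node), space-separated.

Insert 19: tree is empty, so 19 becomes the root.
Insert 21: 21 > 19 → go right. Place as right child of 19.
Insert 29: 29 > 19 → go right; 29 > 21 → go right. Place as right child of 21.
Insert 10: 10 < 19 → go left. Place as left child of 19.
Insert 4: 4 < 19 → go left; 4 < 10 → go left. Place as left child of 10.
Insert 24: 24 > 19 → go right; 24 > 21 → go right; 24 < 29 → go left. Place as left child of 29.
Insert 32: 32 > 19 → go right; 32 > 21 → go right; 32 > 29 → go right. Place as right child of 29.
Insert 11: 11 < 19 → go left; 11 > 10 → go right. Place as right child of 10.
Insert 1: 1 < 19 → go left; 1 < 10 → go left; 1 < 4 → go left. Place as left child of 4.
Insert 30: 30 > 19 → go right; 30 > 21 → go right; 30 > 29 → go right; 30 < 32 → go left. Place as left child of 32.
Insert 13: 13 < 19 → go left; 13 > 10 → go right; 13 > 11 → go right. Place as right child of 11.
Insert 7: 7 < 19 → go left; 7 < 10 → go left; 7 > 4 → go right. Place as right child of 4.
Insert 17: 17 < 19 → go left; 17 > 10 → go right; 17 > 11 → go right; 17 > 13 → go right. Place as right child of 13.
Insert 26: 26 > 19 → go right; 26 > 21 → go right; 26 < 29 → go left; 26 > 24 → go right. Place as right child of 24.
Insert 3: 3 < 19 → go left; 3 < 10 → go left; 3 < 4 → go left; 3 > 1 → go right. Place as right child of 1.

3 1 7 4 17 13 11 10 26 24 30 32 29 21 19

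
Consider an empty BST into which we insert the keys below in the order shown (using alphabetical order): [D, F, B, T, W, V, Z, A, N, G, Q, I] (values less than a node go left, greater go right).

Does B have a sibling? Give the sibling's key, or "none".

D: root
F: right child of D (depth 1)
B: left child of D (depth 1)
T: right child of F (depth 2)
W: right child of T (depth 3)
V: left child of W (depth 4)
Z: right child of W (depth 4)
A: left child of B (depth 2)
N: left child of T (depth 3)
G: left child of N (depth 4)
Q: right child of N (depth 4)
I: right child of G (depth 5)

B's parent is D; the other child of D is F.

F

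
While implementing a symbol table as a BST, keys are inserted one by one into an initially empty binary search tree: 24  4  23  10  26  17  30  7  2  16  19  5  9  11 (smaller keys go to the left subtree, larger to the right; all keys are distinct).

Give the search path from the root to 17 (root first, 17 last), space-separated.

Resulting structure (node: left, right):
  24: L=4, R=26
  4: L=2, R=23
  23: L=10, R=–
  10: L=7, R=17
  26: L=–, R=30
  17: L=16, R=19
  30: L=–, R=–
  7: L=5, R=9
  2: L=–, R=–
  16: L=11, R=–
  19: L=–, R=–
  5: L=–, R=–
  9: L=–, R=–
  11: L=–, R=–

24 4 23 10 17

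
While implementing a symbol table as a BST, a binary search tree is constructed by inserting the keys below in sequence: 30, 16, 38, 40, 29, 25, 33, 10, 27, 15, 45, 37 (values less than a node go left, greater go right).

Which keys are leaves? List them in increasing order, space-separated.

Resulting structure (node: left, right):
  30: L=16, R=38
  16: L=10, R=29
  38: L=33, R=40
  40: L=–, R=45
  29: L=25, R=–
  25: L=–, R=27
  33: L=–, R=37
  10: L=–, R=15
  27: L=–, R=–
  15: L=–, R=–
  45: L=–, R=–
  37: L=–, R=–

15 27 37 45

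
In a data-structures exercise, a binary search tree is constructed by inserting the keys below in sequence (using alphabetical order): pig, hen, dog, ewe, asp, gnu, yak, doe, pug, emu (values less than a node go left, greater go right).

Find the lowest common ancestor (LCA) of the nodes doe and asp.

Resulting structure (node: left, right):
  pig: L=hen, R=yak
  hen: L=dog, R=–
  dog: L=asp, R=ewe
  ewe: L=emu, R=gnu
  asp: L=–, R=doe
  gnu: L=–, R=–
  yak: L=pug, R=–
  doe: L=–, R=–
  pug: L=–, R=–
  emu: L=–, R=–

Path to doe: pig → hen → dog → asp → doe
Path to asp: pig → hen → dog → asp
asp lies on both paths and is an ancestor of the other node.

asp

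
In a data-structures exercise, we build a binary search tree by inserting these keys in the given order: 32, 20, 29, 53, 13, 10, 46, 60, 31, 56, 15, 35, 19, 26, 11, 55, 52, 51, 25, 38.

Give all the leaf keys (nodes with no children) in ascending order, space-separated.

32: root
20: left child of 32 (depth 1)
29: right child of 20 (depth 2)
53: right child of 32 (depth 1)
13: left child of 20 (depth 2)
10: left child of 13 (depth 3)
46: left child of 53 (depth 2)
60: right child of 53 (depth 2)
31: right child of 29 (depth 3)
56: left child of 60 (depth 3)
15: right child of 13 (depth 3)
35: left child of 46 (depth 3)
19: right child of 15 (depth 4)
26: left child of 29 (depth 3)
11: right child of 10 (depth 4)
55: left child of 56 (depth 4)
52: right child of 46 (depth 3)
51: left child of 52 (depth 4)
25: left child of 26 (depth 4)
38: right child of 35 (depth 4)

11 19 25 31 38 51 55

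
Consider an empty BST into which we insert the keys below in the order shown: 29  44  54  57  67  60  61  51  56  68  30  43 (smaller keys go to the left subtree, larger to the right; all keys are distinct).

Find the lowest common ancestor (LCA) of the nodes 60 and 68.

Resulting structure (node: left, right):
  29: L=–, R=44
  44: L=30, R=54
  54: L=51, R=57
  57: L=56, R=67
  67: L=60, R=68
  60: L=–, R=61
  61: L=–, R=–
  51: L=–, R=–
  56: L=–, R=–
  68: L=–, R=–
  30: L=–, R=43
  43: L=–, R=–

Path to 60: 29 → 44 → 54 → 57 → 67 → 60
Path to 68: 29 → 44 → 54 → 57 → 67 → 68
The paths share a prefix ending at 67, then split left and right.

67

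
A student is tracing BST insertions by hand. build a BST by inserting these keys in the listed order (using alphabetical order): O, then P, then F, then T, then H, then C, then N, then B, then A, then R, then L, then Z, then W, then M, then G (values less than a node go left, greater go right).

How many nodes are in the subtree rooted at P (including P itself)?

5

Insert O: tree is empty, so O becomes the root.
Insert P: P > O → go right. Place as right child of O.
Insert F: F < O → go left. Place as left child of O.
Insert T: T > O → go right; T > P → go right. Place as right child of P.
Insert H: H < O → go left; H > F → go right. Place as right child of F.
Insert C: C < O → go left; C < F → go left. Place as left child of F.
Insert N: N < O → go left; N > F → go right; N > H → go right. Place as right child of H.
Insert B: B < O → go left; B < F → go left; B < C → go left. Place as left child of C.
Insert A: A < O → go left; A < F → go left; A < C → go left; A < B → go left. Place as left child of B.
Insert R: R > O → go right; R > P → go right; R < T → go left. Place as left child of T.
Insert L: L < O → go left; L > F → go right; L > H → go right; L < N → go left. Place as left child of N.
Insert Z: Z > O → go right; Z > P → go right; Z > T → go right. Place as right child of T.
Insert W: W > O → go right; W > P → go right; W > T → go right; W < Z → go left. Place as left child of Z.
Insert M: M < O → go left; M > F → go right; M > H → go right; M < N → go left; M > L → go right. Place as right child of L.
Insert G: G < O → go left; G > F → go right; G < H → go left. Place as left child of H.

Subtree rooted at P contains: P, T, R, Z, W — 5 nodes.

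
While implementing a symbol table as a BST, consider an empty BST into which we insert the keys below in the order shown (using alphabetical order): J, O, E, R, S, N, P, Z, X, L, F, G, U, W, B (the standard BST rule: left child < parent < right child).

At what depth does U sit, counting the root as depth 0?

6

J: root
O: right child of J (depth 1)
E: left child of J (depth 1)
R: right child of O (depth 2)
S: right child of R (depth 3)
N: left child of O (depth 2)
P: left child of R (depth 3)
Z: right child of S (depth 4)
X: left child of Z (depth 5)
L: left child of N (depth 3)
F: right child of E (depth 2)
G: right child of F (depth 3)
U: left child of X (depth 6)
W: right child of U (depth 7)
B: left child of E (depth 2)

Path to U: J → O → R → S → Z → X → U, which is 6 edges.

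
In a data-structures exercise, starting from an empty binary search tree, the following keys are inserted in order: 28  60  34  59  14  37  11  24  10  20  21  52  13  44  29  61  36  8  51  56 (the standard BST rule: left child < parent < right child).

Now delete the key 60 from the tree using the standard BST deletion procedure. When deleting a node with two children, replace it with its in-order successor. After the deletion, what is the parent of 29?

28: root
60: right child of 28 (depth 1)
34: left child of 60 (depth 2)
59: right child of 34 (depth 3)
14: left child of 28 (depth 1)
37: left child of 59 (depth 4)
11: left child of 14 (depth 2)
24: right child of 14 (depth 2)
10: left child of 11 (depth 3)
20: left child of 24 (depth 3)
21: right child of 20 (depth 4)
52: right child of 37 (depth 5)
13: right child of 11 (depth 3)
44: left child of 52 (depth 6)
29: left child of 34 (depth 3)
61: right child of 60 (depth 2)
36: left child of 37 (depth 5)
8: left child of 10 (depth 4)
51: right child of 44 (depth 7)
56: right child of 52 (depth 6)

Delete 60 (two children — replace with in-order successor).
After deletion, 29's parent is 34.

34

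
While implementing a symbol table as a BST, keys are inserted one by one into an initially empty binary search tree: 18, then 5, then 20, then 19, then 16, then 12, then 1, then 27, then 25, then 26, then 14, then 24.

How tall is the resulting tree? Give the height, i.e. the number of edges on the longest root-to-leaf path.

Insert 18: tree is empty, so 18 becomes the root.
Insert 5: 5 < 18 → go left. Place as left child of 18.
Insert 20: 20 > 18 → go right. Place as right child of 18.
Insert 19: 19 > 18 → go right; 19 < 20 → go left. Place as left child of 20.
Insert 16: 16 < 18 → go left; 16 > 5 → go right. Place as right child of 5.
Insert 12: 12 < 18 → go left; 12 > 5 → go right; 12 < 16 → go left. Place as left child of 16.
Insert 1: 1 < 18 → go left; 1 < 5 → go left. Place as left child of 5.
Insert 27: 27 > 18 → go right; 27 > 20 → go right. Place as right child of 20.
Insert 25: 25 > 18 → go right; 25 > 20 → go right; 25 < 27 → go left. Place as left child of 27.
Insert 26: 26 > 18 → go right; 26 > 20 → go right; 26 < 27 → go left; 26 > 25 → go right. Place as right child of 25.
Insert 14: 14 < 18 → go left; 14 > 5 → go right; 14 < 16 → go left; 14 > 12 → go right. Place as right child of 12.
Insert 24: 24 > 18 → go right; 24 > 20 → go right; 24 < 27 → go left; 24 < 25 → go left. Place as left child of 25.

The deepest node is 26 at depth 4.

4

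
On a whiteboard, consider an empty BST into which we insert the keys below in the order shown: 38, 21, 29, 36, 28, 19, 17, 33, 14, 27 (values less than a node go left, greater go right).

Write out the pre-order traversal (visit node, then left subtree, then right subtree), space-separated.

38 21 19 17 14 29 28 27 36 33

Insert 38: tree is empty, so 38 becomes the root.
Insert 21: 21 < 38 → go left. Place as left child of 38.
Insert 29: 29 < 38 → go left; 29 > 21 → go right. Place as right child of 21.
Insert 36: 36 < 38 → go left; 36 > 21 → go right; 36 > 29 → go right. Place as right child of 29.
Insert 28: 28 < 38 → go left; 28 > 21 → go right; 28 < 29 → go left. Place as left child of 29.
Insert 19: 19 < 38 → go left; 19 < 21 → go left. Place as left child of 21.
Insert 17: 17 < 38 → go left; 17 < 21 → go left; 17 < 19 → go left. Place as left child of 19.
Insert 33: 33 < 38 → go left; 33 > 21 → go right; 33 > 29 → go right; 33 < 36 → go left. Place as left child of 36.
Insert 14: 14 < 38 → go left; 14 < 21 → go left; 14 < 19 → go left; 14 < 17 → go left. Place as left child of 17.
Insert 27: 27 < 38 → go left; 27 > 21 → go right; 27 < 29 → go left; 27 < 28 → go left. Place as left child of 28.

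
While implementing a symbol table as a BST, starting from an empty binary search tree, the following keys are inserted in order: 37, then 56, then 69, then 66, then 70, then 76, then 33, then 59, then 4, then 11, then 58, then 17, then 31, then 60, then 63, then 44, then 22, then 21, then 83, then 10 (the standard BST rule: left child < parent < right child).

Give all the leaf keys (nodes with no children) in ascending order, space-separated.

Insert 37: tree is empty, so 37 becomes the root.
Insert 56: 56 > 37 → go right. Place as right child of 37.
Insert 69: 69 > 37 → go right; 69 > 56 → go right. Place as right child of 56.
Insert 66: 66 > 37 → go right; 66 > 56 → go right; 66 < 69 → go left. Place as left child of 69.
Insert 70: 70 > 37 → go right; 70 > 56 → go right; 70 > 69 → go right. Place as right child of 69.
Insert 76: 76 > 37 → go right; 76 > 56 → go right; 76 > 69 → go right; 76 > 70 → go right. Place as right child of 70.
Insert 33: 33 < 37 → go left. Place as left child of 37.
Insert 59: 59 > 37 → go right; 59 > 56 → go right; 59 < 69 → go left; 59 < 66 → go left. Place as left child of 66.
Insert 4: 4 < 37 → go left; 4 < 33 → go left. Place as left child of 33.
Insert 11: 11 < 37 → go left; 11 < 33 → go left; 11 > 4 → go right. Place as right child of 4.
Insert 58: 58 > 37 → go right; 58 > 56 → go right; 58 < 69 → go left; 58 < 66 → go left; 58 < 59 → go left. Place as left child of 59.
Insert 17: 17 < 37 → go left; 17 < 33 → go left; 17 > 4 → go right; 17 > 11 → go right. Place as right child of 11.
Insert 31: 31 < 37 → go left; 31 < 33 → go left; 31 > 4 → go right; 31 > 11 → go right; 31 > 17 → go right. Place as right child of 17.
Insert 60: 60 > 37 → go right; 60 > 56 → go right; 60 < 69 → go left; 60 < 66 → go left; 60 > 59 → go right. Place as right child of 59.
Insert 63: 63 > 37 → go right; 63 > 56 → go right; 63 < 69 → go left; 63 < 66 → go left; 63 > 59 → go right; 63 > 60 → go right. Place as right child of 60.
Insert 44: 44 > 37 → go right; 44 < 56 → go left. Place as left child of 56.
Insert 22: 22 < 37 → go left; 22 < 33 → go left; 22 > 4 → go right; 22 > 11 → go right; 22 > 17 → go right; 22 < 31 → go left. Place as left child of 31.
Insert 21: 21 < 37 → go left; 21 < 33 → go left; 21 > 4 → go right; 21 > 11 → go right; 21 > 17 → go right; 21 < 31 → go left; 21 < 22 → go left. Place as left child of 22.
Insert 83: 83 > 37 → go right; 83 > 56 → go right; 83 > 69 → go right; 83 > 70 → go right; 83 > 76 → go right. Place as right child of 76.
Insert 10: 10 < 37 → go left; 10 < 33 → go left; 10 > 4 → go right; 10 < 11 → go left. Place as left child of 11.

10 21 44 58 63 83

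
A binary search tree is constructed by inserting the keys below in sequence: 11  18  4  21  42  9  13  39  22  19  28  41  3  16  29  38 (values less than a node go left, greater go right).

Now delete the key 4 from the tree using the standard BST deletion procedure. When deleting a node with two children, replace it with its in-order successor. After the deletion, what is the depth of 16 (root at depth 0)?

Insert 11: tree is empty, so 11 becomes the root.
Insert 18: 18 > 11 → go right. Place as right child of 11.
Insert 4: 4 < 11 → go left. Place as left child of 11.
Insert 21: 21 > 11 → go right; 21 > 18 → go right. Place as right child of 18.
Insert 42: 42 > 11 → go right; 42 > 18 → go right; 42 > 21 → go right. Place as right child of 21.
Insert 9: 9 < 11 → go left; 9 > 4 → go right. Place as right child of 4.
Insert 13: 13 > 11 → go right; 13 < 18 → go left. Place as left child of 18.
Insert 39: 39 > 11 → go right; 39 > 18 → go right; 39 > 21 → go right; 39 < 42 → go left. Place as left child of 42.
Insert 22: 22 > 11 → go right; 22 > 18 → go right; 22 > 21 → go right; 22 < 42 → go left; 22 < 39 → go left. Place as left child of 39.
Insert 19: 19 > 11 → go right; 19 > 18 → go right; 19 < 21 → go left. Place as left child of 21.
Insert 28: 28 > 11 → go right; 28 > 18 → go right; 28 > 21 → go right; 28 < 42 → go left; 28 < 39 → go left; 28 > 22 → go right. Place as right child of 22.
Insert 41: 41 > 11 → go right; 41 > 18 → go right; 41 > 21 → go right; 41 < 42 → go left; 41 > 39 → go right. Place as right child of 39.
Insert 3: 3 < 11 → go left; 3 < 4 → go left. Place as left child of 4.
Insert 16: 16 > 11 → go right; 16 < 18 → go left; 16 > 13 → go right. Place as right child of 13.
Insert 29: 29 > 11 → go right; 29 > 18 → go right; 29 > 21 → go right; 29 < 42 → go left; 29 < 39 → go left; 29 > 22 → go right; 29 > 28 → go right. Place as right child of 28.
Insert 38: 38 > 11 → go right; 38 > 18 → go right; 38 > 21 → go right; 38 < 42 → go left; 38 < 39 → go left; 38 > 22 → go right; 38 > 28 → go right; 38 > 29 → go right. Place as right child of 29.

Delete 4 (two children — replace with in-order successor).
After deletion, path to 16: 11 → 18 → 13 → 16.

3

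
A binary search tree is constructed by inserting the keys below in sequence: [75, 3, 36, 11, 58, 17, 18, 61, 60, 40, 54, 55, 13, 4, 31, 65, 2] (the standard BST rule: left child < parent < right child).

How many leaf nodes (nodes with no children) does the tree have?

75: root
3: left child of 75 (depth 1)
36: right child of 3 (depth 2)
11: left child of 36 (depth 3)
58: right child of 36 (depth 3)
17: right child of 11 (depth 4)
18: right child of 17 (depth 5)
61: right child of 58 (depth 4)
60: left child of 61 (depth 5)
40: left child of 58 (depth 4)
54: right child of 40 (depth 5)
55: right child of 54 (depth 6)
13: left child of 17 (depth 5)
4: left child of 11 (depth 4)
31: right child of 18 (depth 6)
65: right child of 61 (depth 5)
2: left child of 3 (depth 2)

Leaves: 2, 4, 13, 31, 55, 60, 65 — 7 in total.

7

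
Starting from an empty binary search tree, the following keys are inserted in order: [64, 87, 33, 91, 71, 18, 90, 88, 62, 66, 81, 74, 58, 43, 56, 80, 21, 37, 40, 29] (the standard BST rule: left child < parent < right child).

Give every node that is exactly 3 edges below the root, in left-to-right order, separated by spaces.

21 58 66 81 90

64: root
87: right child of 64 (depth 1)
33: left child of 64 (depth 1)
91: right child of 87 (depth 2)
71: left child of 87 (depth 2)
18: left child of 33 (depth 2)
90: left child of 91 (depth 3)
88: left child of 90 (depth 4)
62: right child of 33 (depth 2)
66: left child of 71 (depth 3)
81: right child of 71 (depth 3)
74: left child of 81 (depth 4)
58: left child of 62 (depth 3)
43: left child of 58 (depth 4)
56: right child of 43 (depth 5)
80: right child of 74 (depth 5)
21: right child of 18 (depth 3)
37: left child of 43 (depth 5)
40: right child of 37 (depth 6)
29: right child of 21 (depth 4)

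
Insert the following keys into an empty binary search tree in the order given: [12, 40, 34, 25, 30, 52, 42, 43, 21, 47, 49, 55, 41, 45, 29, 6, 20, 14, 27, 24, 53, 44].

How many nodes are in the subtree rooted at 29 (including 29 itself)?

2

12: root
40: right child of 12 (depth 1)
34: left child of 40 (depth 2)
25: left child of 34 (depth 3)
30: right child of 25 (depth 4)
52: right child of 40 (depth 2)
42: left child of 52 (depth 3)
43: right child of 42 (depth 4)
21: left child of 25 (depth 4)
47: right child of 43 (depth 5)
49: right child of 47 (depth 6)
55: right child of 52 (depth 3)
41: left child of 42 (depth 4)
45: left child of 47 (depth 6)
29: left child of 30 (depth 5)
6: left child of 12 (depth 1)
20: left child of 21 (depth 5)
14: left child of 20 (depth 6)
27: left child of 29 (depth 6)
24: right child of 21 (depth 5)
53: left child of 55 (depth 4)
44: left child of 45 (depth 7)

Subtree rooted at 29 contains: 29, 27 — 2 nodes.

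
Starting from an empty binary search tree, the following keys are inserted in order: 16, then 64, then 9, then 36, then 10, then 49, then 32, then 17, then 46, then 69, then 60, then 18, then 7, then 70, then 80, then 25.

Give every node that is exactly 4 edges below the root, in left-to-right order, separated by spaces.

17 46 60 80

Insert 16: tree is empty, so 16 becomes the root.
Insert 64: 64 > 16 → go right. Place as right child of 16.
Insert 9: 9 < 16 → go left. Place as left child of 16.
Insert 36: 36 > 16 → go right; 36 < 64 → go left. Place as left child of 64.
Insert 10: 10 < 16 → go left; 10 > 9 → go right. Place as right child of 9.
Insert 49: 49 > 16 → go right; 49 < 64 → go left; 49 > 36 → go right. Place as right child of 36.
Insert 32: 32 > 16 → go right; 32 < 64 → go left; 32 < 36 → go left. Place as left child of 36.
Insert 17: 17 > 16 → go right; 17 < 64 → go left; 17 < 36 → go left; 17 < 32 → go left. Place as left child of 32.
Insert 46: 46 > 16 → go right; 46 < 64 → go left; 46 > 36 → go right; 46 < 49 → go left. Place as left child of 49.
Insert 69: 69 > 16 → go right; 69 > 64 → go right. Place as right child of 64.
Insert 60: 60 > 16 → go right; 60 < 64 → go left; 60 > 36 → go right; 60 > 49 → go right. Place as right child of 49.
Insert 18: 18 > 16 → go right; 18 < 64 → go left; 18 < 36 → go left; 18 < 32 → go left; 18 > 17 → go right. Place as right child of 17.
Insert 7: 7 < 16 → go left; 7 < 9 → go left. Place as left child of 9.
Insert 70: 70 > 16 → go right; 70 > 64 → go right; 70 > 69 → go right. Place as right child of 69.
Insert 80: 80 > 16 → go right; 80 > 64 → go right; 80 > 69 → go right; 80 > 70 → go right. Place as right child of 70.
Insert 25: 25 > 16 → go right; 25 < 64 → go left; 25 < 36 → go left; 25 < 32 → go left; 25 > 17 → go right; 25 > 18 → go right. Place as right child of 18.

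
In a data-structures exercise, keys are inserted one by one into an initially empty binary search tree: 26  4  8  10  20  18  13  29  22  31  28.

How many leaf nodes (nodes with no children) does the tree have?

Insert 26: tree is empty, so 26 becomes the root.
Insert 4: 4 < 26 → go left. Place as left child of 26.
Insert 8: 8 < 26 → go left; 8 > 4 → go right. Place as right child of 4.
Insert 10: 10 < 26 → go left; 10 > 4 → go right; 10 > 8 → go right. Place as right child of 8.
Insert 20: 20 < 26 → go left; 20 > 4 → go right; 20 > 8 → go right; 20 > 10 → go right. Place as right child of 10.
Insert 18: 18 < 26 → go left; 18 > 4 → go right; 18 > 8 → go right; 18 > 10 → go right; 18 < 20 → go left. Place as left child of 20.
Insert 13: 13 < 26 → go left; 13 > 4 → go right; 13 > 8 → go right; 13 > 10 → go right; 13 < 20 → go left; 13 < 18 → go left. Place as left child of 18.
Insert 29: 29 > 26 → go right. Place as right child of 26.
Insert 22: 22 < 26 → go left; 22 > 4 → go right; 22 > 8 → go right; 22 > 10 → go right; 22 > 20 → go right. Place as right child of 20.
Insert 31: 31 > 26 → go right; 31 > 29 → go right. Place as right child of 29.
Insert 28: 28 > 26 → go right; 28 < 29 → go left. Place as left child of 29.

Leaves: 13, 22, 28, 31 — 4 in total.

4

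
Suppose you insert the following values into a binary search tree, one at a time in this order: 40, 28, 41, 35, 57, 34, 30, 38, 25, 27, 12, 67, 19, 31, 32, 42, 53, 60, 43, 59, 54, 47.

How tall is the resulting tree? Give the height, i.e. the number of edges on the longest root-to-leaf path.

6

40: root
28: left child of 40 (depth 1)
41: right child of 40 (depth 1)
35: right child of 28 (depth 2)
57: right child of 41 (depth 2)
34: left child of 35 (depth 3)
30: left child of 34 (depth 4)
38: right child of 35 (depth 3)
25: left child of 28 (depth 2)
27: right child of 25 (depth 3)
12: left child of 25 (depth 3)
67: right child of 57 (depth 3)
19: right child of 12 (depth 4)
31: right child of 30 (depth 5)
32: right child of 31 (depth 6)
42: left child of 57 (depth 3)
53: right child of 42 (depth 4)
60: left child of 67 (depth 4)
43: left child of 53 (depth 5)
59: left child of 60 (depth 5)
54: right child of 53 (depth 5)
47: right child of 43 (depth 6)

The deepest node is 32 at depth 6.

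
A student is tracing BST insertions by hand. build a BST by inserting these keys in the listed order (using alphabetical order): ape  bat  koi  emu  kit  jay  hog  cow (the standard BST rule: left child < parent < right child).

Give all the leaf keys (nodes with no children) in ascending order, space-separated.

ape: root
bat: right child of ape (depth 1)
koi: right child of bat (depth 2)
emu: left child of koi (depth 3)
kit: right child of emu (depth 4)
jay: left child of kit (depth 5)
hog: left child of jay (depth 6)
cow: left child of emu (depth 4)

cow hog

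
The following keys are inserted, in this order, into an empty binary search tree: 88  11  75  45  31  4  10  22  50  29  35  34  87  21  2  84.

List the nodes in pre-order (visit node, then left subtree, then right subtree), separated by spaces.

Resulting structure (node: left, right):
  88: L=11, R=–
  11: L=4, R=75
  75: L=45, R=87
  45: L=31, R=50
  31: L=22, R=35
  4: L=2, R=10
  10: L=–, R=–
  22: L=21, R=29
  50: L=–, R=–
  29: L=–, R=–
  35: L=34, R=–
  34: L=–, R=–
  87: L=84, R=–
  21: L=–, R=–
  2: L=–, R=–
  84: L=–, R=–

88 11 4 2 10 75 45 31 22 21 29 35 34 50 87 84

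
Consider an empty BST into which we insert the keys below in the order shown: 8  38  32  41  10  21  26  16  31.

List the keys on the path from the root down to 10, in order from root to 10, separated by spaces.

8 38 32 10

8: root
38: right child of 8 (depth 1)
32: left child of 38 (depth 2)
41: right child of 38 (depth 2)
10: left child of 32 (depth 3)
21: right child of 10 (depth 4)
26: right child of 21 (depth 5)
16: left child of 21 (depth 5)
31: right child of 26 (depth 6)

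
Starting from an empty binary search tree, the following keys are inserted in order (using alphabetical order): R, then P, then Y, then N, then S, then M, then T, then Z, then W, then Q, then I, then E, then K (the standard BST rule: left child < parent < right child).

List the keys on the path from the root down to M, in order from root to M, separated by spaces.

Resulting structure (node: left, right):
  R: L=P, R=Y
  P: L=N, R=Q
  Y: L=S, R=Z
  N: L=M, R=–
  S: L=–, R=T
  M: L=I, R=–
  T: L=–, R=W
  Z: L=–, R=–
  W: L=–, R=–
  Q: L=–, R=–
  I: L=E, R=K
  E: L=–, R=–
  K: L=–, R=–

R P N M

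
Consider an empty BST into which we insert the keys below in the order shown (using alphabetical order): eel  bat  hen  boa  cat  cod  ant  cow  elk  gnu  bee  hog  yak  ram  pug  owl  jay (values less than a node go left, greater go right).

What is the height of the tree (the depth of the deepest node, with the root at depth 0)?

Insert eel: tree is empty, so eel becomes the root.
Insert bat: bat < eel → go left. Place as left child of eel.
Insert hen: hen > eel → go right. Place as right child of eel.
Insert boa: boa < eel → go left; boa > bat → go right. Place as right child of bat.
Insert cat: cat < eel → go left; cat > bat → go right; cat > boa → go right. Place as right child of boa.
Insert cod: cod < eel → go left; cod > bat → go right; cod > boa → go right; cod > cat → go right. Place as right child of cat.
Insert ant: ant < eel → go left; ant < bat → go left. Place as left child of bat.
Insert cow: cow < eel → go left; cow > bat → go right; cow > boa → go right; cow > cat → go right; cow > cod → go right. Place as right child of cod.
Insert elk: elk > eel → go right; elk < hen → go left. Place as left child of hen.
Insert gnu: gnu > eel → go right; gnu < hen → go left; gnu > elk → go right. Place as right child of elk.
Insert bee: bee < eel → go left; bee > bat → go right; bee < boa → go left. Place as left child of boa.
Insert hog: hog > eel → go right; hog > hen → go right. Place as right child of hen.
Insert yak: yak > eel → go right; yak > hen → go right; yak > hog → go right. Place as right child of hog.
Insert ram: ram > eel → go right; ram > hen → go right; ram > hog → go right; ram < yak → go left. Place as left child of yak.
Insert pug: pug > eel → go right; pug > hen → go right; pug > hog → go right; pug < yak → go left; pug < ram → go left. Place as left child of ram.
Insert owl: owl > eel → go right; owl > hen → go right; owl > hog → go right; owl < yak → go left; owl < ram → go left; owl < pug → go left. Place as left child of pug.
Insert jay: jay > eel → go right; jay > hen → go right; jay > hog → go right; jay < yak → go left; jay < ram → go left; jay < pug → go left; jay < owl → go left. Place as left child of owl.

The deepest node is jay at depth 7.

7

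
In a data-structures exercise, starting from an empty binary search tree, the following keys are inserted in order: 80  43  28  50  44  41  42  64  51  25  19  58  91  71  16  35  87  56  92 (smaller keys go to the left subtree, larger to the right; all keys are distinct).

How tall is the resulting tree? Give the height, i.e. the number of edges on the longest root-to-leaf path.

80: root
43: left child of 80 (depth 1)
28: left child of 43 (depth 2)
50: right child of 43 (depth 2)
44: left child of 50 (depth 3)
41: right child of 28 (depth 3)
42: right child of 41 (depth 4)
64: right child of 50 (depth 3)
51: left child of 64 (depth 4)
25: left child of 28 (depth 3)
19: left child of 25 (depth 4)
58: right child of 51 (depth 5)
91: right child of 80 (depth 1)
71: right child of 64 (depth 4)
16: left child of 19 (depth 5)
35: left child of 41 (depth 4)
87: left child of 91 (depth 2)
56: left child of 58 (depth 6)
92: right child of 91 (depth 2)

The deepest node is 56 at depth 6.

6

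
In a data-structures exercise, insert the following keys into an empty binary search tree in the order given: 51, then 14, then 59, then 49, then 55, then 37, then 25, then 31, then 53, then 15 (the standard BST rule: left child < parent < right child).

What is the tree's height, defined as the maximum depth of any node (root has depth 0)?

5

Insert 51: tree is empty, so 51 becomes the root.
Insert 14: 14 < 51 → go left. Place as left child of 51.
Insert 59: 59 > 51 → go right. Place as right child of 51.
Insert 49: 49 < 51 → go left; 49 > 14 → go right. Place as right child of 14.
Insert 55: 55 > 51 → go right; 55 < 59 → go left. Place as left child of 59.
Insert 37: 37 < 51 → go left; 37 > 14 → go right; 37 < 49 → go left. Place as left child of 49.
Insert 25: 25 < 51 → go left; 25 > 14 → go right; 25 < 49 → go left; 25 < 37 → go left. Place as left child of 37.
Insert 31: 31 < 51 → go left; 31 > 14 → go right; 31 < 49 → go left; 31 < 37 → go left; 31 > 25 → go right. Place as right child of 25.
Insert 53: 53 > 51 → go right; 53 < 59 → go left; 53 < 55 → go left. Place as left child of 55.
Insert 15: 15 < 51 → go left; 15 > 14 → go right; 15 < 49 → go left; 15 < 37 → go left; 15 < 25 → go left. Place as left child of 25.

The deepest node is 31 at depth 5.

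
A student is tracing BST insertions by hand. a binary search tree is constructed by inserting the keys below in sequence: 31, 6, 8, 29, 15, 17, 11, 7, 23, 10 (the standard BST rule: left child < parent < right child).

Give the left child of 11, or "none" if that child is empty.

Resulting structure (node: left, right):
  31: L=6, R=–
  6: L=–, R=8
  8: L=7, R=29
  29: L=15, R=–
  15: L=11, R=17
  17: L=–, R=23
  11: L=10, R=–
  7: L=–, R=–
  23: L=–, R=–
  10: L=–, R=–

10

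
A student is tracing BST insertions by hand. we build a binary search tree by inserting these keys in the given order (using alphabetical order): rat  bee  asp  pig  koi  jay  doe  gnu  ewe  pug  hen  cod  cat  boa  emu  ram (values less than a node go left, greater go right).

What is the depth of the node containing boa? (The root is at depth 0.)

8

Insert rat: tree is empty, so rat becomes the root.
Insert bee: bee < rat → go left. Place as left child of rat.
Insert asp: asp < rat → go left; asp < bee → go left. Place as left child of bee.
Insert pig: pig < rat → go left; pig > bee → go right. Place as right child of bee.
Insert koi: koi < rat → go left; koi > bee → go right; koi < pig → go left. Place as left child of pig.
Insert jay: jay < rat → go left; jay > bee → go right; jay < pig → go left; jay < koi → go left. Place as left child of koi.
Insert doe: doe < rat → go left; doe > bee → go right; doe < pig → go left; doe < koi → go left; doe < jay → go left. Place as left child of jay.
Insert gnu: gnu < rat → go left; gnu > bee → go right; gnu < pig → go left; gnu < koi → go left; gnu < jay → go left; gnu > doe → go right. Place as right child of doe.
Insert ewe: ewe < rat → go left; ewe > bee → go right; ewe < pig → go left; ewe < koi → go left; ewe < jay → go left; ewe > doe → go right; ewe < gnu → go left. Place as left child of gnu.
Insert pug: pug < rat → go left; pug > bee → go right; pug > pig → go right. Place as right child of pig.
Insert hen: hen < rat → go left; hen > bee → go right; hen < pig → go left; hen < koi → go left; hen < jay → go left; hen > doe → go right; hen > gnu → go right. Place as right child of gnu.
Insert cod: cod < rat → go left; cod > bee → go right; cod < pig → go left; cod < koi → go left; cod < jay → go left; cod < doe → go left. Place as left child of doe.
Insert cat: cat < rat → go left; cat > bee → go right; cat < pig → go left; cat < koi → go left; cat < jay → go left; cat < doe → go left; cat < cod → go left. Place as left child of cod.
Insert boa: boa < rat → go left; boa > bee → go right; boa < pig → go left; boa < koi → go left; boa < jay → go left; boa < doe → go left; boa < cod → go left; boa < cat → go left. Place as left child of cat.
Insert emu: emu < rat → go left; emu > bee → go right; emu < pig → go left; emu < koi → go left; emu < jay → go left; emu > doe → go right; emu < gnu → go left; emu < ewe → go left. Place as left child of ewe.
Insert ram: ram < rat → go left; ram > bee → go right; ram > pig → go right; ram > pug → go right. Place as right child of pug.

Path to boa: rat → bee → pig → koi → jay → doe → cod → cat → boa, which is 8 edges.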